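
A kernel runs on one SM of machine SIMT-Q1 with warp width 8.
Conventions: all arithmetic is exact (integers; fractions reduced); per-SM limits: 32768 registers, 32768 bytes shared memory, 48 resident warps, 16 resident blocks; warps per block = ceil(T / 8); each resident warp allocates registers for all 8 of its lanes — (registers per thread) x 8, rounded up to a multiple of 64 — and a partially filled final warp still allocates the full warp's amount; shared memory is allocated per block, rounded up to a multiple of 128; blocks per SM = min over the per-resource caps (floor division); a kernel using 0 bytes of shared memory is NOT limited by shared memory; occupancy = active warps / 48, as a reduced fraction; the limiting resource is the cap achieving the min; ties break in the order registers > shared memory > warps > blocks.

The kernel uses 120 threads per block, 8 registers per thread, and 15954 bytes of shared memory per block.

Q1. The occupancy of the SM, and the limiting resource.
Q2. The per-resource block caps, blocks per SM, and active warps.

Answer: occupancy 5/8, limited by shared memory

registers: 34 blocks
shared memory: 2 blocks
warps: 3 blocks
blocks: 16 blocks

Answer: 2 blocks, 30 active warps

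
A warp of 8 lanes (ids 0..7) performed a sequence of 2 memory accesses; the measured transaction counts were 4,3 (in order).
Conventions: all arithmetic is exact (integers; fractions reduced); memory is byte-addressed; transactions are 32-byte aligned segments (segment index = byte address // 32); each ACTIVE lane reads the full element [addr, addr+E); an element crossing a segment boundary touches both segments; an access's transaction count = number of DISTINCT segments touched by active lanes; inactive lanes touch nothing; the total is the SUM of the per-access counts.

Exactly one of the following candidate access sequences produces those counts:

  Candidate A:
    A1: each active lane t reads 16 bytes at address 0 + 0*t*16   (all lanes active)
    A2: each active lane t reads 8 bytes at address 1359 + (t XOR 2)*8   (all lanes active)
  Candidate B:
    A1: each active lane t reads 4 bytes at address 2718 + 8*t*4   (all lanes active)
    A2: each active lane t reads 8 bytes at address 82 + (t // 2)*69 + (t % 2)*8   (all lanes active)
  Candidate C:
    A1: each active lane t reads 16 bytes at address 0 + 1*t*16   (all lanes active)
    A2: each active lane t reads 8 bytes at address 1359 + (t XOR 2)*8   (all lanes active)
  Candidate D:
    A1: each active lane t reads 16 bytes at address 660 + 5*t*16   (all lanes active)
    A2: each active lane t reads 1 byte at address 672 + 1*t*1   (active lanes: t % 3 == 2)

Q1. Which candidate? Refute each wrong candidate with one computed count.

A: A1 gives 1 transaction, not 4
B: A1 gives 9 transactions, not 4
D: A1 gives 12 transactions, not 4
C: all counts match (4,3)

Answer: C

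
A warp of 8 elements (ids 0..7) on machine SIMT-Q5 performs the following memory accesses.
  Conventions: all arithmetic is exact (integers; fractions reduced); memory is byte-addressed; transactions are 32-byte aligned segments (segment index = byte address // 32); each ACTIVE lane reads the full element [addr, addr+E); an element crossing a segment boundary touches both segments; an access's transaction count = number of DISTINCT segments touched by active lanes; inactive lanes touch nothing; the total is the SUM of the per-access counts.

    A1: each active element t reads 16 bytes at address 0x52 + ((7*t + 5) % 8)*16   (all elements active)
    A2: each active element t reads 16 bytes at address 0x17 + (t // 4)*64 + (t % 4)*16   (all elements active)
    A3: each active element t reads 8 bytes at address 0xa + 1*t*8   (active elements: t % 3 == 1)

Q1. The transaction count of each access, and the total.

A1: 5 transactions
A2: 5 transactions
A3: 3 transactions

Answer: 5,5,3; total 13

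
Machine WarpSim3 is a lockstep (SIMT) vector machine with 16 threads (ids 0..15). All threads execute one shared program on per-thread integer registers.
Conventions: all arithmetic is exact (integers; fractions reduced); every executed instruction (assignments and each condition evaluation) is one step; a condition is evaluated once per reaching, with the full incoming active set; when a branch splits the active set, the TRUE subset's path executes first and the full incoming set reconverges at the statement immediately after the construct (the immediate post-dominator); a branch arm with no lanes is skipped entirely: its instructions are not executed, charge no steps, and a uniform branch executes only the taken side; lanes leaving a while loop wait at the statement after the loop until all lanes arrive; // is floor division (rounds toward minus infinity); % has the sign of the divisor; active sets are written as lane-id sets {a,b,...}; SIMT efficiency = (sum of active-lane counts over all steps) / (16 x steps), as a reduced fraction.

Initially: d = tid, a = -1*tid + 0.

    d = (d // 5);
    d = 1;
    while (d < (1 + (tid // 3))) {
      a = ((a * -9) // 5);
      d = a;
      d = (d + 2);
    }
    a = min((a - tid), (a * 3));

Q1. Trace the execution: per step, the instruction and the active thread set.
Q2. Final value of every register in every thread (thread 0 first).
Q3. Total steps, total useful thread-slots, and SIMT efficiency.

step 0: d <- (d // 5)                {0,1,2,3,4,5,6,7,8,9,10,11,12,13,14,15}
step 1: d <- 1                       {0,1,2,3,4,5,6,7,8,9,10,11,12,13,14,15}
step 2: eval (d < (1 + (tid // 3)))  {0,1,2,3,4,5,6,7,8,9,10,11,12,13,14,15}
step 3: a <- ((a * -9) // 5)         {3,4,5,6,7,8,9,10,11,12,13,14,15}
step 4: d <- a                       {3,4,5,6,7,8,9,10,11,12,13,14,15}
step 5: d <- (d + 2)                 {3,4,5,6,7,8,9,10,11,12,13,14,15}
step 6: eval (d < (1 + (tid // 3)))  {3,4,5,6,7,8,9,10,11,12,13,14,15}
step 7: a <- min((a - tid), (a * 3)) {0,1,2,3,4,5,6,7,8,9,10,11,12,13,14,15}

Answer: 8 steps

d: 1,1,1,7,9,11,12,14,16,18,20,21,23,25,27,29
a: 0,-3,-6,2,3,4,4,5,6,7,8,8,9,10,11,12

steps = 8; useful = 116; efficiency = 116/128 = 29/32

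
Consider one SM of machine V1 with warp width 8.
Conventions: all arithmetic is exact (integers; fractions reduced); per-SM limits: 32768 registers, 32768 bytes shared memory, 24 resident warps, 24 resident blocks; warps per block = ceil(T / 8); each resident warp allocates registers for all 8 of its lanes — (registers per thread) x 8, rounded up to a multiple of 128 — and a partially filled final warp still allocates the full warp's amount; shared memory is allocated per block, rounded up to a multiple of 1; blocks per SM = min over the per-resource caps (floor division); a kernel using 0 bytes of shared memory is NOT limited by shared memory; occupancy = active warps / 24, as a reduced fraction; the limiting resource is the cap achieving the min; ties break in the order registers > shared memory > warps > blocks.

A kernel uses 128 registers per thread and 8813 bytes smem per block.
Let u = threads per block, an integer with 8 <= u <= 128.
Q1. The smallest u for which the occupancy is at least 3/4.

Answer: u = 41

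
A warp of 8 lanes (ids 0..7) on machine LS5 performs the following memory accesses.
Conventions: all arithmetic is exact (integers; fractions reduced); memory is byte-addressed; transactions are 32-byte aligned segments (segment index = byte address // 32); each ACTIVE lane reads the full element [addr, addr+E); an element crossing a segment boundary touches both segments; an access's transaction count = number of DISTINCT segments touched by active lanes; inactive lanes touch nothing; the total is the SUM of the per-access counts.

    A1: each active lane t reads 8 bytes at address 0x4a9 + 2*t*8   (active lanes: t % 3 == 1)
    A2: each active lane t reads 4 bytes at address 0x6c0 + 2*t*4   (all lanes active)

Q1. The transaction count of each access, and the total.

A1: 5 transactions
A2: 2 transactions

Answer: 5,2; total 7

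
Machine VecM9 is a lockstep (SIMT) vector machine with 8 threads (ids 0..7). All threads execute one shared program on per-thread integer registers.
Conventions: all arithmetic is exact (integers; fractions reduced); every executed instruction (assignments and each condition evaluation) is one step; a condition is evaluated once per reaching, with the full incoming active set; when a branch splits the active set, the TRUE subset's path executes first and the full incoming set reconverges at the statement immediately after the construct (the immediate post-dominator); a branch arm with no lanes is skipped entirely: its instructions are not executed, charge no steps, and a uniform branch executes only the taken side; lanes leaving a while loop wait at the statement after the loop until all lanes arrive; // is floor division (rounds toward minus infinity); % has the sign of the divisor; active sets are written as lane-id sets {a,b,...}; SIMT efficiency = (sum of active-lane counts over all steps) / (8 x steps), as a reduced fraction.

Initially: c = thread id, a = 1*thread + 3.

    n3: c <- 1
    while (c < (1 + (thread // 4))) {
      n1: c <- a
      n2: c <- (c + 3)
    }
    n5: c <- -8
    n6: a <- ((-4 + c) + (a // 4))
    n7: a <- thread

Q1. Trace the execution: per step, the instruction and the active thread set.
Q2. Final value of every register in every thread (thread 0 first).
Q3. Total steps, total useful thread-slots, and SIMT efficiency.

step 0: c <- 1                       {0,1,2,3,4,5,6,7}
step 1: eval (c < (1 + (thread // 4))) {0,1,2,3,4,5,6,7}
step 2: c <- a                       {4,5,6,7}
step 3: c <- (c + 3)                 {4,5,6,7}
step 4: eval (c < (1 + (thread // 4))) {4,5,6,7}
step 5: c <- -8                      {0,1,2,3,4,5,6,7}
step 6: a <- ((-4 + c) + (a // 4))   {0,1,2,3,4,5,6,7}
step 7: a <- thread                  {0,1,2,3,4,5,6,7}

Answer: 8 steps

c: -8,-8,-8,-8,-8,-8,-8,-8
a: 0,1,2,3,4,5,6,7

steps = 8; useful = 52; efficiency = 52/64 = 13/16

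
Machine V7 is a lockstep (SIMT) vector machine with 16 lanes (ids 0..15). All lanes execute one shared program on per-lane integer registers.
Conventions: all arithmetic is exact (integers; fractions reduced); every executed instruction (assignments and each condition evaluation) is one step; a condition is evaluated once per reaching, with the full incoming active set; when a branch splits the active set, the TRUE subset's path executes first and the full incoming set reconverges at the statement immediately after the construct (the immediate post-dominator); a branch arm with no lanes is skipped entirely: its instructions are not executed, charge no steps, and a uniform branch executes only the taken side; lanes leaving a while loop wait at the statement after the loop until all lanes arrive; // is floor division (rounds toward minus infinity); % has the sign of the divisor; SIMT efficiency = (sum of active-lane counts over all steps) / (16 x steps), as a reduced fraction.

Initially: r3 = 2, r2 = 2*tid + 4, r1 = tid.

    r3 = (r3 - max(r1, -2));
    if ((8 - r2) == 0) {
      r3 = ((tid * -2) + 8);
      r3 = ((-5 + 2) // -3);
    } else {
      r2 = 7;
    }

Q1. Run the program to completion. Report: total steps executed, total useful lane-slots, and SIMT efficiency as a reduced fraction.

Answer: 5 steps, 49 useful, 49/80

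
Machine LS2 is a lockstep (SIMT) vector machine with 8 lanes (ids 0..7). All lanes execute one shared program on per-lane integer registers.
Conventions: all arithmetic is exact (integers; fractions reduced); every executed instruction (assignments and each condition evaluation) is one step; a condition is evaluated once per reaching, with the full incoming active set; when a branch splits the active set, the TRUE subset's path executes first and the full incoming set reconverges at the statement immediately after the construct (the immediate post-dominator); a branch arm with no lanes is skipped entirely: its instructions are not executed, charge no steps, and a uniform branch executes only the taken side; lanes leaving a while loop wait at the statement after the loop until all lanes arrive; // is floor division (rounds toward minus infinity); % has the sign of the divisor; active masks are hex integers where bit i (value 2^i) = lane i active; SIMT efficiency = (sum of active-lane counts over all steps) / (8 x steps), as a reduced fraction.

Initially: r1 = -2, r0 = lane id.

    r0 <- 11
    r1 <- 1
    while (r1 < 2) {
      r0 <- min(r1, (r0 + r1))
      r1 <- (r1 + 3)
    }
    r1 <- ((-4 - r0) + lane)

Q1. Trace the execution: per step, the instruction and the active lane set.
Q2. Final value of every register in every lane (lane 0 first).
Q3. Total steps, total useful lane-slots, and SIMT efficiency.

step 0: r0 <- 11                     0xff
step 1: r1 <- 1                      0xff
step 2: eval (r1 < 2)                0xff
step 3: r0 <- min(r1, (r0 + r1))     0xff
step 4: r1 <- (r1 + 3)               0xff
step 5: eval (r1 < 2)                0xff
step 6: r1 <- ((-4 - r0) + lane)     0xff

Answer: 7 steps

r1: -5,-4,-3,-2,-1,0,1,2
r0: 1,1,1,1,1,1,1,1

steps = 7; useful = 56; efficiency = 56/56 = 1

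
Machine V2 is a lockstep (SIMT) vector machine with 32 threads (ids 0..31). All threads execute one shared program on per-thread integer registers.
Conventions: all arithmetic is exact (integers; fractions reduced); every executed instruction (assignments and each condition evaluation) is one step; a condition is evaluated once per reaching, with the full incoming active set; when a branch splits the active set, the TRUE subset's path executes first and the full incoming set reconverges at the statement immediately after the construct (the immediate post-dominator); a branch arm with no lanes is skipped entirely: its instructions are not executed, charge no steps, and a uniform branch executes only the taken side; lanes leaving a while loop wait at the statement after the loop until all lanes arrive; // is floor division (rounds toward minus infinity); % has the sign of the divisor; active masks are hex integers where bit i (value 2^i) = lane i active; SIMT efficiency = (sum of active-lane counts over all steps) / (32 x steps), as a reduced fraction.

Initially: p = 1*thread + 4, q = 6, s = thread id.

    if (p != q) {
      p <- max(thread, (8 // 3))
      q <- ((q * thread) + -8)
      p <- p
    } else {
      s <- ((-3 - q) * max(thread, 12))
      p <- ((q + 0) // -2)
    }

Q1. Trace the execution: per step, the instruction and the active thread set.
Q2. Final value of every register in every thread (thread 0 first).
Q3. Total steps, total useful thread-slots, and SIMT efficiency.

step 0: eval (p != q)                0xffffffff
step 1: p <- max(thread, (8 // 3))   0xfffffffb
step 2: q <- ((q * thread) + -8)     0xfffffffb
step 3: p <- p                       0xfffffffb
step 4: s <- ((-3 - q) * max(thread, 12)) 0x00000004
step 5: p <- ((q + 0) // -2)         0x00000004

Answer: 6 steps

p: 2,2,-3,3,4,5,6,7,8,9,10,11,12,13,14,15,16,17,18,19,20,21,22,23,24,25,26,27,28,29,30,31
q: -8,-2,6,10,16,22,28,34,40,46,52,58,64,70,76,82,88,94,100,106,112,118,124,130,136,142,148,154,160,166,172,178
s: 0,1,-108,3,4,5,6,7,8,9,10,11,12,13,14,15,16,17,18,19,20,21,22,23,24,25,26,27,28,29,30,31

steps = 6; useful = 127; efficiency = 127/192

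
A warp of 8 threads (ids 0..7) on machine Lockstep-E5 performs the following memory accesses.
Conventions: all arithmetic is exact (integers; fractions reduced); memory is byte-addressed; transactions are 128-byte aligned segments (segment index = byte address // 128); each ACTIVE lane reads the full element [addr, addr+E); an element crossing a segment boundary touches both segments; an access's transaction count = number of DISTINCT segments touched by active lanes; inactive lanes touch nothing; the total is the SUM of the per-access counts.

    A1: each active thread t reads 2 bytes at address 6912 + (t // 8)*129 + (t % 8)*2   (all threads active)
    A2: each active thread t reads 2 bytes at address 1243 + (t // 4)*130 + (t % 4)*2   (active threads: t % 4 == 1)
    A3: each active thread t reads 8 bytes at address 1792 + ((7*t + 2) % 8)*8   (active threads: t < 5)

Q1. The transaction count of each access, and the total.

A1: 1 transaction
A2: 2 transactions
A3: 1 transaction

Answer: 1,2,1; total 4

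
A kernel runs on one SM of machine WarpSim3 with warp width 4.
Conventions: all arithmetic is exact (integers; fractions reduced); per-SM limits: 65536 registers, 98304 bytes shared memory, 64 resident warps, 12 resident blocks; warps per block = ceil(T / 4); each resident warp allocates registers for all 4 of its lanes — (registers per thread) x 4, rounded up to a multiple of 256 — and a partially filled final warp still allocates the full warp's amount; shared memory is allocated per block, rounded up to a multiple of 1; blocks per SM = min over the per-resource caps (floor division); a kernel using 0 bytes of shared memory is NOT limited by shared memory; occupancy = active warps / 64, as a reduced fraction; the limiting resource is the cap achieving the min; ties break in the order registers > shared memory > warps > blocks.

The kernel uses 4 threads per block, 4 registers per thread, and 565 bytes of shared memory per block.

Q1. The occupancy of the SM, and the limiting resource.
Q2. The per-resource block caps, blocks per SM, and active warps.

Answer: occupancy 3/16, limited by blocks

registers: 256 blocks
shared memory: 173 blocks
warps: 64 blocks
blocks: 12 blocks

Answer: 12 blocks, 12 active warps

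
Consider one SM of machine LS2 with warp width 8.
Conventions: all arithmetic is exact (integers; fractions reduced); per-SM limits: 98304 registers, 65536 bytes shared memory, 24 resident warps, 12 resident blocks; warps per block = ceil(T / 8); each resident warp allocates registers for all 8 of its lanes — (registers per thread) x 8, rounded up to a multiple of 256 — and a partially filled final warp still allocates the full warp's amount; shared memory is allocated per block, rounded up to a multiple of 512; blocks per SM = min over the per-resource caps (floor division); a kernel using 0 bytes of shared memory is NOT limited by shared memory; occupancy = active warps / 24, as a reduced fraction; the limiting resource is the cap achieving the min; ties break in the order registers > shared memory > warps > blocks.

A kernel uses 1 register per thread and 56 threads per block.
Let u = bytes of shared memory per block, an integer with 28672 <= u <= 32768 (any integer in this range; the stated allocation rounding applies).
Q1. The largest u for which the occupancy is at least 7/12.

Answer: u = 32768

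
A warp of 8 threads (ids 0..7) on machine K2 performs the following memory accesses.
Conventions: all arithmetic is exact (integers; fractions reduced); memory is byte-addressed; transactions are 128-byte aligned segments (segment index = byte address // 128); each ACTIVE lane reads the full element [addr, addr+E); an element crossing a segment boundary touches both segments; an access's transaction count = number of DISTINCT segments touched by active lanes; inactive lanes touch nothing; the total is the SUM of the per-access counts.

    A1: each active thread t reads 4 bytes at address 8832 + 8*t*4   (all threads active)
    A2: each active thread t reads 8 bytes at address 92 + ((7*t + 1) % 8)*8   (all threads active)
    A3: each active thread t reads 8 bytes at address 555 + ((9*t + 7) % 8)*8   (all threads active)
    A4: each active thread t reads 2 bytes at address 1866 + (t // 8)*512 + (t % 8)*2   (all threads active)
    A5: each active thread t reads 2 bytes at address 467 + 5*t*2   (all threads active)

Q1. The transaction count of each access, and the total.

A1: 2 transactions
A2: 2 transactions
A3: 1 transaction
A4: 1 transaction
A5: 2 transactions

Answer: 2,2,1,1,2; total 8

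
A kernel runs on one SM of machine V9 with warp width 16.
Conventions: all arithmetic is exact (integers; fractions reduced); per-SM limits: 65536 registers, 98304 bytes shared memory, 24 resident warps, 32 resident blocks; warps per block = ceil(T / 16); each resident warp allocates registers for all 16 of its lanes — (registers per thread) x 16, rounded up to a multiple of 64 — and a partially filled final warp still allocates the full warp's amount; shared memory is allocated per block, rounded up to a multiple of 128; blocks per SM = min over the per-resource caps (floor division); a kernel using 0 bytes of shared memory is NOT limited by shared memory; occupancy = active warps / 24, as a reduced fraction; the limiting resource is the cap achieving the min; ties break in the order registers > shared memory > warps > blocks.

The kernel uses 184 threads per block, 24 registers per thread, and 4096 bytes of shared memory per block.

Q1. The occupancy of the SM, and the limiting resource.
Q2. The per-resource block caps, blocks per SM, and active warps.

Answer: occupancy 1, limited by warps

registers: 14 blocks
shared memory: 24 blocks
warps: 2 blocks
blocks: 32 blocks

Answer: 2 blocks, 24 active warps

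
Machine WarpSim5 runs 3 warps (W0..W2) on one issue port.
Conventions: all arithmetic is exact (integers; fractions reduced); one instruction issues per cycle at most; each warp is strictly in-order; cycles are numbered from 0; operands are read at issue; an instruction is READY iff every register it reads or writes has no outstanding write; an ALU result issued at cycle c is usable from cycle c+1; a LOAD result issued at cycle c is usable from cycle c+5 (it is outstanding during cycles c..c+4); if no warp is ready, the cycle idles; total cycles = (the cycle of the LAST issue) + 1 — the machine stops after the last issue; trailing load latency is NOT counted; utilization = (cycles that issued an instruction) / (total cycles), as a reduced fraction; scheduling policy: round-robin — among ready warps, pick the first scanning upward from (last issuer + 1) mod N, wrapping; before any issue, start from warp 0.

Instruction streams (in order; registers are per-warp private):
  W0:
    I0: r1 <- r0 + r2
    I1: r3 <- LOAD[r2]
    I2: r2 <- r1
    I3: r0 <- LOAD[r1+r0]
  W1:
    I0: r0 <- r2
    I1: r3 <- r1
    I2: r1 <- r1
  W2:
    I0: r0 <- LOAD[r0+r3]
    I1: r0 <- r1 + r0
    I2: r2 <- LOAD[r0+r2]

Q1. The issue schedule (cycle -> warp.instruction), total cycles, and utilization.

cycle 0: W0.I0
cycle 1: W1.I0
cycle 2: W2.I0
cycle 3: W0.I1
cycle 4: W1.I1
cycle 5: W0.I2
cycle 6: W1.I2
cycle 7: W2.I1
cycle 8: W0.I3
cycle 9: W2.I2

Answer: 10 cycles, utilization 1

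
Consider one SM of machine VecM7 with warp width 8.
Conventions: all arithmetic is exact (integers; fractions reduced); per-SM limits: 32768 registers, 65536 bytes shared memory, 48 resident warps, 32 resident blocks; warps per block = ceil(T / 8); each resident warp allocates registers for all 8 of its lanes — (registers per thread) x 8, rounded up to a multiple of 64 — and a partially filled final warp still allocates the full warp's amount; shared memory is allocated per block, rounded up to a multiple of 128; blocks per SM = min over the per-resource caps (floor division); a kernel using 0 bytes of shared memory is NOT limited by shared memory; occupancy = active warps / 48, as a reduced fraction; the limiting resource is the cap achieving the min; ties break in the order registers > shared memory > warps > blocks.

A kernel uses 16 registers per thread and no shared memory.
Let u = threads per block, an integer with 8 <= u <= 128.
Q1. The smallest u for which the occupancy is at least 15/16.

Answer: u = 9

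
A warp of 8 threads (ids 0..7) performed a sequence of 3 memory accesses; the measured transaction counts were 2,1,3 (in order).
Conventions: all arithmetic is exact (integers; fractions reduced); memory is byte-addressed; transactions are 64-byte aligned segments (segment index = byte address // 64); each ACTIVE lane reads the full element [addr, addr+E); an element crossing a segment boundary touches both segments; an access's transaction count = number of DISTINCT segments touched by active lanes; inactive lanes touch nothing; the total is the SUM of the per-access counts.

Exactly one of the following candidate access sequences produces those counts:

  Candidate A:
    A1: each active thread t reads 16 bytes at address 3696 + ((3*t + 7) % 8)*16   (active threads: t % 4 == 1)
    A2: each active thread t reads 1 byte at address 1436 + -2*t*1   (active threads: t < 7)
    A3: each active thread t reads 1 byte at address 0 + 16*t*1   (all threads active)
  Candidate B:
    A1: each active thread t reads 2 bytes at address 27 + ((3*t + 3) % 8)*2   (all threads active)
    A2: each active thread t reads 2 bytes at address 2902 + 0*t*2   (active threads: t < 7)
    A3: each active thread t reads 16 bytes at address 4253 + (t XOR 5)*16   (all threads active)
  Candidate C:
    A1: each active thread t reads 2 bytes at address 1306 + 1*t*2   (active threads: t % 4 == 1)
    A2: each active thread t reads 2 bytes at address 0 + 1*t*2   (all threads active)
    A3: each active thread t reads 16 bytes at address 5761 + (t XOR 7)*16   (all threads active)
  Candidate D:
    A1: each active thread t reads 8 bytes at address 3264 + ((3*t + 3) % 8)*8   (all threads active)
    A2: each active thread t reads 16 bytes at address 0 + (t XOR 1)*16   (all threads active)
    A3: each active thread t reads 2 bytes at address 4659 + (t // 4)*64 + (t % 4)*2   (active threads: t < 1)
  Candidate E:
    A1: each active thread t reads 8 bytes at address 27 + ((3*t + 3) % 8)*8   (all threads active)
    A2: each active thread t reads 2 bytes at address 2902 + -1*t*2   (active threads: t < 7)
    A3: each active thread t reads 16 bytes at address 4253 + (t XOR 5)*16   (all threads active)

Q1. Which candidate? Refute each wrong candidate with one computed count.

A: A3 gives 2 transactions, not 3
B: A1 gives 1 transaction, not 2
C: A1 gives 1 transaction, not 2
D: A1 gives 1 transaction, not 2
E: all counts match (2,1,3)

Answer: E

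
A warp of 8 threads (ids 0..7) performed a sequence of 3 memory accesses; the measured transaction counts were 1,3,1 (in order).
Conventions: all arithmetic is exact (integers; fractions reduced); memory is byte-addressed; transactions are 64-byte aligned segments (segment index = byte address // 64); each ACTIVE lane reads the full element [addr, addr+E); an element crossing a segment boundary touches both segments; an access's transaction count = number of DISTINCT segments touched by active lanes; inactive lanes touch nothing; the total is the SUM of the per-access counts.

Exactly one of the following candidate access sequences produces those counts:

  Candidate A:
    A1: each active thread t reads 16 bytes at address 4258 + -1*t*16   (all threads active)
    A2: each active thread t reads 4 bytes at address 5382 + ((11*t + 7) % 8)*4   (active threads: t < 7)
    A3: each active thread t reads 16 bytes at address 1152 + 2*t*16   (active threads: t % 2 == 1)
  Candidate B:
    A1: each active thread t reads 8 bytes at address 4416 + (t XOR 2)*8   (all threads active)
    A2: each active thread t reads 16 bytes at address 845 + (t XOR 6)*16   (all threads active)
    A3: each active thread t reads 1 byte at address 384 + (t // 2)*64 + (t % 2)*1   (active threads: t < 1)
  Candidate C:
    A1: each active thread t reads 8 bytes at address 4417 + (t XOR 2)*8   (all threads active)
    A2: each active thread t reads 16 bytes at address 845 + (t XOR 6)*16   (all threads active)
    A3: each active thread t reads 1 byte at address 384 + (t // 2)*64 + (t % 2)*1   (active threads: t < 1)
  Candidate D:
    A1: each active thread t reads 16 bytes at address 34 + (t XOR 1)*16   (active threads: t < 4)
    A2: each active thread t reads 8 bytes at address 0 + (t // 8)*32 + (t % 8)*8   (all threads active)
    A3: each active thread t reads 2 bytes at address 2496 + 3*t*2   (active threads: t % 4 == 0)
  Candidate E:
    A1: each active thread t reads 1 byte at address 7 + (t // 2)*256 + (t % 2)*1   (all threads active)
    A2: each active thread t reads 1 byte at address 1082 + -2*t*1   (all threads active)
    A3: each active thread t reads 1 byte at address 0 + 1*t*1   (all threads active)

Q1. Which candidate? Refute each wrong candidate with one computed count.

A: A1 gives 3 transactions, not 1
C: A1 gives 2 transactions, not 1
D: A1 gives 2 transactions, not 1
E: A1 gives 4 transactions, not 1
B: all counts match (1,3,1)

Answer: B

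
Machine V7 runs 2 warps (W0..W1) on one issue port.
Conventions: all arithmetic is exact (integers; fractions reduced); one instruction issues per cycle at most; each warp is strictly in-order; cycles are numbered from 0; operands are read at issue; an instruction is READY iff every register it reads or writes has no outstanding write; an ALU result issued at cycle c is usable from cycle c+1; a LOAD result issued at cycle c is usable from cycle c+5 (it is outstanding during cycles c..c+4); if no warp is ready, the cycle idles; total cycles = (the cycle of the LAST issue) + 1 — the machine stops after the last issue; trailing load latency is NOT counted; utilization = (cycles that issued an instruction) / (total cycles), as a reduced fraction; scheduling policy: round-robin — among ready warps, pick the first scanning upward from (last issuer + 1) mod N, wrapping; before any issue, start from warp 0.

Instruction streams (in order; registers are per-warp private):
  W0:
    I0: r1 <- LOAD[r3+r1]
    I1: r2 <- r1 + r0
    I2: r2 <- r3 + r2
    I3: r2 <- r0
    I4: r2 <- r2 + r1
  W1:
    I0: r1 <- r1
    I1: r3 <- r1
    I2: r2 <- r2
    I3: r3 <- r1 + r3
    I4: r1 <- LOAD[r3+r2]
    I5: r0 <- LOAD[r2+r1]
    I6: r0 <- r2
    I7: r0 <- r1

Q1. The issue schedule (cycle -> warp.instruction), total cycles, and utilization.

cycle 0: W0.I0
cycle 1: W1.I0
cycle 2: W1.I1
cycle 3: W1.I2
cycle 4: W1.I3
cycle 5: W0.I1
cycle 6: W1.I4
cycle 7: W0.I2
cycle 8: W0.I3
cycle 9: W0.I4
cycle 10: idle
cycle 11: W1.I5
cycle 12: idle
cycle 13: idle
cycle 14: idle
cycle 15: idle
cycle 16: W1.I6
cycle 17: W1.I7

Answer: 18 cycles, utilization 13/18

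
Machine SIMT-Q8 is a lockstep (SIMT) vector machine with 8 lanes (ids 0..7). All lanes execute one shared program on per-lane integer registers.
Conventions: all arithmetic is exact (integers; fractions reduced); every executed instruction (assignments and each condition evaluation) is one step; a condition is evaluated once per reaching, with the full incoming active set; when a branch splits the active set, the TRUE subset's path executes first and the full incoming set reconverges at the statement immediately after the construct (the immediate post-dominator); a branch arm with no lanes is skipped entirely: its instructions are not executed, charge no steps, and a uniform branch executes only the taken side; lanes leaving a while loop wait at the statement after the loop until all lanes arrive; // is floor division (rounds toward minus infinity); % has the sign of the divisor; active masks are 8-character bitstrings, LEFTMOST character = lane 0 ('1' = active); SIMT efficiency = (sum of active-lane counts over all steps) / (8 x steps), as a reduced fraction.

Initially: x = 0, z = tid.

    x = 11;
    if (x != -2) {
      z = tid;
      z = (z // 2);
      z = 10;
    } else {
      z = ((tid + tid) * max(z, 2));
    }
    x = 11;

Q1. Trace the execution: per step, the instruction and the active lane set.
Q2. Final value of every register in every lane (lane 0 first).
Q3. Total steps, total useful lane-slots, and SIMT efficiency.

step 0: x <- 11                      11111111
step 1: eval (x != -2)               11111111
step 2: z <- tid                     11111111
step 3: z <- (z // 2)                11111111
step 4: z <- 10                      11111111
step 5: x <- 11                      11111111

Answer: 6 steps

x: 11,11,11,11,11,11,11,11
z: 10,10,10,10,10,10,10,10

steps = 6; useful = 48; efficiency = 48/48 = 1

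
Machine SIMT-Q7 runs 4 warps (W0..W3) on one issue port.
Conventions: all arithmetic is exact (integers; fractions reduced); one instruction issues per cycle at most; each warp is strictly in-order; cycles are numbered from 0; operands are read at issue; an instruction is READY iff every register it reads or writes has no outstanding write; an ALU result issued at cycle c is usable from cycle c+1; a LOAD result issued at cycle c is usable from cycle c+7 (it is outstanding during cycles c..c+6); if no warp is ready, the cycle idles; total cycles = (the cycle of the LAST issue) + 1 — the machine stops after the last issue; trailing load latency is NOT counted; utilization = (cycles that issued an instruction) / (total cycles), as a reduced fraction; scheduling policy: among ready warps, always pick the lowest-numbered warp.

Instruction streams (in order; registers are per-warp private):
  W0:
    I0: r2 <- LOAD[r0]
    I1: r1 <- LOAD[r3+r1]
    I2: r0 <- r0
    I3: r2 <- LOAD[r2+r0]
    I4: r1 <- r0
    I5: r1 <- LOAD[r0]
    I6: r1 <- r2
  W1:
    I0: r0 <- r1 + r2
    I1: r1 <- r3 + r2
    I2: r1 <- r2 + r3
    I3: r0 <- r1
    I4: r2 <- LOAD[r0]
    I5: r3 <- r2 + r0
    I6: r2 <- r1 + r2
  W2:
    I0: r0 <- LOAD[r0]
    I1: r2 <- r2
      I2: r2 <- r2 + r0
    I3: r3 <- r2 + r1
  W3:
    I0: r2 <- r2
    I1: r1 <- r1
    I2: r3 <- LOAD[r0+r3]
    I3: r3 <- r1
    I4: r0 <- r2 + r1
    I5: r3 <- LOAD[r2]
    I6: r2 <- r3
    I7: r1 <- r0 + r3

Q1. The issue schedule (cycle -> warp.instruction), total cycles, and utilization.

cycle 0: W0.I0
cycle 1: W0.I1
cycle 2: W0.I2
cycle 3: W1.I0
cycle 4: W1.I1
cycle 5: W1.I2
cycle 6: W1.I3
cycle 7: W0.I3
cycle 8: W0.I4
cycle 9: W0.I5
cycle 10: W1.I4
cycle 11: W2.I0
cycle 12: W2.I1
cycle 13: W3.I0
cycle 14: W3.I1
cycle 15: W3.I2
cycle 16: W0.I6
cycle 17: W1.I5
cycle 18: W1.I6
cycle 19: W2.I2
cycle 20: W2.I3
cycle 21: idle
cycle 22: W3.I3
cycle 23: W3.I4
cycle 24: W3.I5
cycle 25: idle
cycle 26: idle
cycle 27: idle
cycle 28: idle
cycle 29: idle
cycle 30: idle
cycle 31: W3.I6
cycle 32: W3.I7

Answer: 33 cycles, utilization 26/33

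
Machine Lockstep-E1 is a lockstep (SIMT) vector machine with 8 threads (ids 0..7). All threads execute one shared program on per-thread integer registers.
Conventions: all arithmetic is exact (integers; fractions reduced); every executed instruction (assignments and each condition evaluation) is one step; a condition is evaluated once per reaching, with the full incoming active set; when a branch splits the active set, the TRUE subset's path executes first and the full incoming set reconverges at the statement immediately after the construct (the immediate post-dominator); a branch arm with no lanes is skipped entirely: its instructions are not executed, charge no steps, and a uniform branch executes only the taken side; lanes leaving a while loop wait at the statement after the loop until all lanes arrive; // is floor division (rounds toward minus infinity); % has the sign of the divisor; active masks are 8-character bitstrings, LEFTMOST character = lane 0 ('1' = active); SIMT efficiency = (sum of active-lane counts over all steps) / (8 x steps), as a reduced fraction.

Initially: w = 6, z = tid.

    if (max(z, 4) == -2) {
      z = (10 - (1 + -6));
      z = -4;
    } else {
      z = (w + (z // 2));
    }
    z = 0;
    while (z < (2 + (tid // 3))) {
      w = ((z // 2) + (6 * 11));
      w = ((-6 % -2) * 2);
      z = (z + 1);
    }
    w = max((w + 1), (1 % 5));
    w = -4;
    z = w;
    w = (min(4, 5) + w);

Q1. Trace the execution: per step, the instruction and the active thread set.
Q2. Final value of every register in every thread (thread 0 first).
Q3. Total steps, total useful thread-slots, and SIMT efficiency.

step 0: eval (max(z, 4) == -2)       11111111
step 1: z <- (w + (z // 2))          11111111
step 2: z <- 0                       11111111
step 3: eval (z < (2 + (tid // 3)))  11111111
step 4: w <- ((z // 2) + (6 * 11))   11111111
step 5: w <- ((-6 % -2) * 2)         11111111
step 6: z <- (z + 1)                 11111111
step 7: eval (z < (2 + (tid // 3)))  11111111
step 8: w <- ((z // 2) + (6 * 11))   11111111
step 9: w <- ((-6 % -2) * 2)         11111111
step 10: z <- (z + 1)                 11111111
step 11: eval (z < (2 + (tid // 3)))  11111111
step 12: w <- ((z // 2) + (6 * 11))   00011111
step 13: w <- ((-6 % -2) * 2)         00011111
step 14: z <- (z + 1)                 00011111
step 15: eval (z < (2 + (tid // 3)))  00011111
step 16: w <- ((z // 2) + (6 * 11))   00000011
step 17: w <- ((-6 % -2) * 2)         00000011
step 18: z <- (z + 1)                 00000011
step 19: eval (z < (2 + (tid // 3)))  00000011
step 20: w <- max((w + 1), (1 % 5))   11111111
step 21: w <- -4                      11111111
step 22: z <- w                       11111111
step 23: w <- (min(4, 5) + w)         11111111

Answer: 24 steps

w: 0,0,0,0,0,0,0,0
z: -4,-4,-4,-4,-4,-4,-4,-4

steps = 24; useful = 156; efficiency = 156/192 = 13/16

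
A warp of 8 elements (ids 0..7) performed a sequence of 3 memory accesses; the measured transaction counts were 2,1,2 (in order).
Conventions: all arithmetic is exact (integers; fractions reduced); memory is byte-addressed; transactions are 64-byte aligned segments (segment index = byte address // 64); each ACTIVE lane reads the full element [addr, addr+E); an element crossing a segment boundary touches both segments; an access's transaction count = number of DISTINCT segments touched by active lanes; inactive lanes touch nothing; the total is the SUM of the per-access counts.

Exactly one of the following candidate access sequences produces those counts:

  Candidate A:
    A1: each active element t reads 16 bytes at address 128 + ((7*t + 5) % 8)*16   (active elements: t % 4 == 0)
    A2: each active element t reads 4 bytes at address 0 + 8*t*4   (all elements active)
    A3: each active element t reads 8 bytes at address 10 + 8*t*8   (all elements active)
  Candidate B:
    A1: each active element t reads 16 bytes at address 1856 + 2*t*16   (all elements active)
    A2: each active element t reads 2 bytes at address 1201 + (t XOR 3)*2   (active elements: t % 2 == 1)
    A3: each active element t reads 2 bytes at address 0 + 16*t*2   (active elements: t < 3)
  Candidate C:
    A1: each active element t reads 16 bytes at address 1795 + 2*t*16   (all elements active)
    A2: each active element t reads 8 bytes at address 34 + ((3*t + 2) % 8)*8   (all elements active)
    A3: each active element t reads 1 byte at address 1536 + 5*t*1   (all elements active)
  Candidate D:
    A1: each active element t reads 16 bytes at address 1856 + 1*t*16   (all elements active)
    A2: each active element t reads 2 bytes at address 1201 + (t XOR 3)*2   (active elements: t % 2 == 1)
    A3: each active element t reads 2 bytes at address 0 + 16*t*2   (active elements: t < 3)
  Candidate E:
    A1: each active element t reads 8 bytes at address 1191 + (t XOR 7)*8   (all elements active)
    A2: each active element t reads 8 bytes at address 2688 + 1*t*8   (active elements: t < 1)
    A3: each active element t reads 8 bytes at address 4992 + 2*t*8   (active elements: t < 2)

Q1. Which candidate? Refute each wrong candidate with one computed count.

A: A2 gives 4 transactions, not 1
B: A1 gives 4 transactions, not 2
C: A1 gives 4 transactions, not 2
E: A3 gives 1 transaction, not 2
D: all counts match (2,1,2)

Answer: D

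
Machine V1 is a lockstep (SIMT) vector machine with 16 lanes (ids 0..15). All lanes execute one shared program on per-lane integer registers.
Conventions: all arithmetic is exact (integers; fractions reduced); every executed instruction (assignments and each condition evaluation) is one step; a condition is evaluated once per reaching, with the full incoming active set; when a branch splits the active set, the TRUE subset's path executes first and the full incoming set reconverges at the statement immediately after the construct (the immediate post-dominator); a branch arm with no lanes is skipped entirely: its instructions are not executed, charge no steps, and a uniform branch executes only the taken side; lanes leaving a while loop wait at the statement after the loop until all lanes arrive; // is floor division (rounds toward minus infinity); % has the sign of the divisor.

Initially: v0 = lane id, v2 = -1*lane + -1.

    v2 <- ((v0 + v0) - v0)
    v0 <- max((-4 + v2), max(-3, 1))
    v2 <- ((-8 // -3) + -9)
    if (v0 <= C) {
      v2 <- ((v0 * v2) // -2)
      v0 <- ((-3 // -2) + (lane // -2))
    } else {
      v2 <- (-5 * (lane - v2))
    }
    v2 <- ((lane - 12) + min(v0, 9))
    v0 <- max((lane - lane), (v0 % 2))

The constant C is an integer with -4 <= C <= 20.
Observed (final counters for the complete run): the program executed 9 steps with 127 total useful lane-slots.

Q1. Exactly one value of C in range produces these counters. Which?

Answer: C = 10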